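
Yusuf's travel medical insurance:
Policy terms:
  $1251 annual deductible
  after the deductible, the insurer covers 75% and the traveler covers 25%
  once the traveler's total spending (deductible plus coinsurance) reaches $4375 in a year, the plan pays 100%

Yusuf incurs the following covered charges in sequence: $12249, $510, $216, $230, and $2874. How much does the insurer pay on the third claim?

$162

Bill 1, $12249: deductible takes $1251, $10998 remains; 25% of $10998 = $2749.50. Traveler pays $4000.50; OOP now $4000.50. Plan pays $12249 − $4000.50 = $8248.50.
Bill 2, $510: 25% coinsurance on $510 = $127.50. Traveler pays $127.50; OOP now $4128. Plan pays $510 − $127.50 = $382.50.
Bill 3, $216: deductible met; 25% of $216 = $54. Traveler pays $54; OOP now $4182. Plan pays $216 − $54 = $162.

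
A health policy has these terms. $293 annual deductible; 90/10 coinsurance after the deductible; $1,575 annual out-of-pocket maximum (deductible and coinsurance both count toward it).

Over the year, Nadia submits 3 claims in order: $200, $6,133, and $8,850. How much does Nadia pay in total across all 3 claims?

Bill 1, $200: fully absorbed by the deductible. Cost to patient: $200. OOP to date $200.
Bill 2, $6,133: $93 to deductible, leaving $6,040; patient's 10% is $604. Cost to patient: $697. OOP to date $897.
Bill 3, $8,850: deductible met; 10% of $8,850 = $885. OOP would hit $1,782 > $1,575, so the cap limits the patient to $1,575 − $897 = $678.
Total paid by the patient: $200 + $697 + $678 = $1,575.

$1,575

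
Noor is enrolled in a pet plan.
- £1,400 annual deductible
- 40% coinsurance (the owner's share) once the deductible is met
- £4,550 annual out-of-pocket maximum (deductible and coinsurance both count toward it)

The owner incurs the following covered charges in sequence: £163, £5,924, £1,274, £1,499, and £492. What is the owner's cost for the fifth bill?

#1 (£163): entire amount goes to the deductible. Owner pays £163; OOP now £163.
#2 (£5,924): deductible takes £1,237, £4,687 remains; 40% of £4,687 = £1,874.80. Owner owes £3,111.80 (running OOP £3,274.80).
#3 (£1,274): deductible met; 40% of £1,274 = £509.60. Owner owes £509.60 (running OOP £3,784.40).
#4 (£1,499): 40% coinsurance on £1,499 = £599.60. Owner owes £599.60 (running OOP £4,384).
#5 (£492): 40% coinsurance on £492 = £196.80. That would push OOP to £4,580.80, over the £4,550 cap, so owner pays £4,550 − £4,384 = £166.

£166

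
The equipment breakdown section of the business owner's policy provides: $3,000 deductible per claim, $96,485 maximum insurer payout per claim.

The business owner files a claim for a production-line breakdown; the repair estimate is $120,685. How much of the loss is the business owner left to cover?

Subtract the deductible: $120,685 − $3,000 = $117,685.
The $96,485 per-incident cap binds; insurer pays $96,485.
The business owner bears the rest of the original loss: $120,685 − $96,485 = $24,200.

$24,200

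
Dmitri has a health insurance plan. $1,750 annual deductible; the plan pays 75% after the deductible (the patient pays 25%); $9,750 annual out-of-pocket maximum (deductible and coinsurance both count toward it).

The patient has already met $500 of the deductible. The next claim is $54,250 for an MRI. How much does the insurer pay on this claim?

$45,000

Deductible still to meet: $1,750 − $500 = $1,250.
That leaves $54,250 − $1,250 = $53,000 for coinsurance.
Coinsurance: $53,000 × 25% = $13,250.
Patient responsibility before any cap: $1,250 + $13,250 = $14,500.
That would bring total out-of-pocket to $15,000, past the $9,750 cap. The patient is capped at $9,750 − $500 = $9,250 on this claim.
Insurer pays the balance: $54,250 − $9,250 = $45,000.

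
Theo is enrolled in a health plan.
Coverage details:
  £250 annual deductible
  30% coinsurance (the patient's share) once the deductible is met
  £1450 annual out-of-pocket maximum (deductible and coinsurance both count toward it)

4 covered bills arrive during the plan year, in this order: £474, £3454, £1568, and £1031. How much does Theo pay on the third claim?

Claim 1 (£474): £250 to deductible, leaving £224; 30% of £224 = £67.20. Patient owes £317.20 (running OOP £317.20).
Claim 2 (£3454): 30% coinsurance on £3454 = £1036.20. Patient pays £1036.20; OOP now £1353.40.
Claim 3 (£1568): 30% coinsurance on £1568 = £470.40. That would push OOP to £1823.80, over the £1450 cap, so patient pays £1450 − £1353.40 = £96.60.

£96.60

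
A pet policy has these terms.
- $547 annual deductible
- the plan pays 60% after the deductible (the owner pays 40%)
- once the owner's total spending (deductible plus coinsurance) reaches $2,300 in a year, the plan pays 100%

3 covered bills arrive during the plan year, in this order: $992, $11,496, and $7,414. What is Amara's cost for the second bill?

$1,575

Claim 1 — $992: $547 finishes the deductible; $445 goes to coinsurance; 40% of $445 = $178. Owner owes $725 (running OOP $725).
Claim 2 — $11,496: deductible already satisfied, so owner's share is 40% × $11,496 = $4,598.40. That would push OOP to $5,323.40, over the $2,300 cap, so owner pays $2,300 − $725 = $1,575.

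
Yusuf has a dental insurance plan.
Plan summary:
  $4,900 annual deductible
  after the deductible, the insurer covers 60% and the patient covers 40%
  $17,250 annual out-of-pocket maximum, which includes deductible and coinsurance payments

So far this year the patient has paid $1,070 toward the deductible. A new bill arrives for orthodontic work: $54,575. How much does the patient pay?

Deductible still to meet: $4,900 − $1,070 = $3,830.
The remaining $50,745 (= $54,575 − $3,830) moves to coinsurance.
40% of $50,745 = $20,298 falls to the patient.
That puts the patient's cost at $3,830 + $20,298 = $24,128 before any cap.
Adding $24,128 to the $1,070 already spent would give $25,198, which exceeds the $17,250 cap; the patient pays just $17,250 − $1,070 = $16,180.

$16,180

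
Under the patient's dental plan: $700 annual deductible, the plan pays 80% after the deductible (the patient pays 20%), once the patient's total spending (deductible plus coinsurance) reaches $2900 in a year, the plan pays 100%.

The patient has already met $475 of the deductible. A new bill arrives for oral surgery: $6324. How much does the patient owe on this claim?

$1444.80

Remaining deductible: $700 − $475 = $225.
The remaining $6099 (= $6324 − $225) moves to coinsurance.
Coinsurance: $6099 × 20% = $1219.80.
That puts the patient's cost at $225 + $1219.80 = $1444.80 before any cap.
Year-to-date out-of-pocket becomes $475 + $1444.80 = $1919.80, still under the $2900 maximum, so no cap applies.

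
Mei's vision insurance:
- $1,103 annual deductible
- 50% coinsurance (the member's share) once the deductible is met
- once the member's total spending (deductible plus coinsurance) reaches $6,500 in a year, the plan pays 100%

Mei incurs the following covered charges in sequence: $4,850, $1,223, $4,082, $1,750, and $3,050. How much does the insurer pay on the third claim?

Bill 1, $4,850: $1,103 to deductible, leaving $3,747; member's 50% is $1,873.50. Member pays $2,976.50; OOP now $2,976.50. Insurer: $4,850 − $2,976.50 = $1,873.50.
Bill 2, $1,223: deductible met; 50% of $1,223 = $611.50. Member owes $611.50 (running OOP $3,588). Plan pays $1,223 − $611.50 = $611.50.
Bill 3, $4,082: deductible already satisfied, so member's share is 50% × $4,082 = $2,041. Member pays $2,041; OOP now $5,629. Insurer: $4,082 − $2,041 = $2,041.

$2,041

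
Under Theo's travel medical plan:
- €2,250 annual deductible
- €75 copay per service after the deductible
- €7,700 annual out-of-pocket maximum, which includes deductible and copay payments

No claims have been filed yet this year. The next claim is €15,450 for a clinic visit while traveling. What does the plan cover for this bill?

€13,125

The full €2,250 deductible is still open; €2,250 of this bill applies to it.
That leaves €15,450 − €2,250 = €13,200 for the copay.
Copay on this service: €75.
So the traveler owes €2,250 + €75 = €2,325 before any cap.
Cumulative spending €0 + €2,325 = €2,325 stays under the €7,700 maximum.
The insurer covers the remainder: €15,450 − €2,325 = €13,125.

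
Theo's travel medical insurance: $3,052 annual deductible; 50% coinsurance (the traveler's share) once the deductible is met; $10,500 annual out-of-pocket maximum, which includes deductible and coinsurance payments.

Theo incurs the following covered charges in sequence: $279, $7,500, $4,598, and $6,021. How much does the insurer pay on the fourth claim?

$3,235.50

Claim 1 ($279): all of it applies to the deductible. Traveler owes $279 (running OOP $279). Insurer: $279 − $279 = $0.
Claim 2 ($7,500): deductible takes $2,773, $4,727 remains; traveler's 50% is $2,363.50. Traveler pays $5,136.50; OOP now $5,415.50. Insurer: $7,500 − $5,136.50 = $2,363.50.
Claim 3 ($4,598): deductible met; 50% of $4,598 = $2,299. Cost to traveler: $2,299. OOP to date $7,714.50. Insurer: $4,598 − $2,299 = $2,299.
Claim 4 ($6,021): deductible already satisfied, so traveler's share is 50% × $6,021 = $3,010.50. Adding that to $7,714.50 gives $10,725, past the $10,500 cap; traveler pays only $10,500 − $7,714.50 = $2,785.50. Plan pays $6,021 − $2,785.50 = $3,235.50.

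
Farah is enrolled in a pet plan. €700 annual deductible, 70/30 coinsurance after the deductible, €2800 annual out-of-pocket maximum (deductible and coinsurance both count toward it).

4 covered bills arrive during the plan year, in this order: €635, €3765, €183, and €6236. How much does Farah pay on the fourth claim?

€935.10

Bill 1, €635: fully absorbed by the deductible. Cost to owner: €635. OOP to date €635.
Bill 2, €3765: €65 finishes the deductible; €3700 goes to coinsurance; coinsurance €3700 × 30% = €1110. Owner pays €1175; OOP now €1810.
Bill 3, €183: deductible met; 30% of €183 = €54.90. Owner owes €54.90 (running OOP €1864.90).
Bill 4, €6236: deductible already satisfied, so owner's share is 30% × €6236 = €1870.80. OOP would hit €3735.70 > €2800, so the cap limits the owner to €2800 − €1864.90 = €935.10.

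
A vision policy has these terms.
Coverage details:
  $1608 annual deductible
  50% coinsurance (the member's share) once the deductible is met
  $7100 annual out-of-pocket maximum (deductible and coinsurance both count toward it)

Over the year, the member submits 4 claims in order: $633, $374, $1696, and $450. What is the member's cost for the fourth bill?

Claim 1 — $633: entire amount goes to the deductible. Member owes $633 (running OOP $633).
Claim 2 — $374: all of it applies to the deductible. Member owes $374 (running OOP $1007).
Claim 3 — $1696: deductible takes $601, $1095 remains; 50% of $1095 = $547.50. Cost to member: $1148.50. OOP to date $2155.50.
Claim 4 — $450: deductible already satisfied, so member's share is 50% × $450 = $225. Member pays $225; OOP now $2380.50.

$225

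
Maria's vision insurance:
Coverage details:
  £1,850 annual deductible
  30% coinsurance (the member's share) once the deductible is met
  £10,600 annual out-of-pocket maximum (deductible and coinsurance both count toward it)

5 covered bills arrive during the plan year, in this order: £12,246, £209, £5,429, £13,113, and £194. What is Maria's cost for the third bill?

Claim 1 — £12,246: £1,850 finishes the deductible; £10,396 goes to coinsurance; member's 30% is £3,118.80. Cost to member: £4,968.80. OOP to date £4,968.80.
Claim 2 — £209: deductible already satisfied, so member's share is 30% × £209 = £62.70. Member pays £62.70; OOP now £5,031.50.
Claim 3 — £5,429: deductible already satisfied, so member's share is 30% × £5,429 = £1,628.70. Cost to member: £1,628.70. OOP to date £6,660.20.

£1,628.70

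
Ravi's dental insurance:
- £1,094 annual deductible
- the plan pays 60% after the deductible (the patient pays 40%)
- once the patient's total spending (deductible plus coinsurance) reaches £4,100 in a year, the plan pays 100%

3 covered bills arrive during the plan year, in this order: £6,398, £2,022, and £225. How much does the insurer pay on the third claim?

#1 (£6,398): deductible takes £1,094, £5,304 remains; patient's 40% is £2,121.60. Cost to patient: £3,215.60. OOP to date £3,215.60. Plan pays £6,398 − £3,215.60 = £3,182.40.
#2 (£2,022): deductible already satisfied, so patient's share is 40% × £2,022 = £808.80. Cost to patient: £808.80. OOP to date £4,024.40. Insurer: £2,022 − £808.80 = £1,213.20.
#3 (£225): deductible met; 40% of £225 = £90. That would push OOP to £4,114.40, over the £4,100 cap, so patient pays £4,100 − £4,024.40 = £75.60. Insurer: £225 − £75.60 = £149.40.

£149.40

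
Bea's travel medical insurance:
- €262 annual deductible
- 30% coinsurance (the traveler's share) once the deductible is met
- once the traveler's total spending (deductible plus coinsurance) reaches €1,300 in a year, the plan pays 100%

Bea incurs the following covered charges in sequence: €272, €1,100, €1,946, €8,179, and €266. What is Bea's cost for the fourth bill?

€121.20

Bill 1, €272: €262 finishes the deductible; €10 goes to coinsurance; 30% of €10 = €3. Cost to traveler: €265. OOP to date €265.
Bill 2, €1,100: deductible already satisfied, so traveler's share is 30% × €1,100 = €330. Traveler owes €330 (running OOP €595).
Bill 3, €1,946: 30% coinsurance on €1,946 = €583.80. Traveler owes €583.80 (running OOP €1,178.80).
Bill 4, €8,179: 30% coinsurance on €8,179 = €2,453.70. OOP would hit €3,632.50 > €1,300, so the cap limits the traveler to €1,300 − €1,178.80 = €121.20.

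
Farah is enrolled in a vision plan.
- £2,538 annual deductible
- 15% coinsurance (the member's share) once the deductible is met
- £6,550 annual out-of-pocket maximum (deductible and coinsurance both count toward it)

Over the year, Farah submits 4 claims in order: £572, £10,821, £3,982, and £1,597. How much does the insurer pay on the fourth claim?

£1,357.45

Bill 1, £572: entire amount goes to the deductible. Member pays £572; OOP now £572. Plan pays £572 − £572 = £0.
Bill 2, £10,821: deductible takes £1,966, £8,855 remains; coinsurance £8,855 × 15% = £1,328.25. Member pays £3,294.25; OOP now £3,866.25. Plan pays £10,821 − £3,294.25 = £7,526.75.
Bill 3, £3,982: 15% coinsurance on £3,982 = £597.30. Member owes £597.30 (running OOP £4,463.55). Plan pays £3,982 − £597.30 = £3,384.70.
Bill 4, £1,597: 15% coinsurance on £1,597 = £239.55. Cost to member: £239.55. OOP to date £4,703.10. Plan pays £1,597 − £239.55 = £1,357.45.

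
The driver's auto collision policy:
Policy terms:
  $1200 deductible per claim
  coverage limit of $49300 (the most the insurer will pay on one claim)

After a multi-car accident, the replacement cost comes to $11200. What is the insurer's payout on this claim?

Subtract the deductible: $11200 − $1200 = $10000.
$10000 is within the $49300 limit, so the insurer pays $10000.

$10000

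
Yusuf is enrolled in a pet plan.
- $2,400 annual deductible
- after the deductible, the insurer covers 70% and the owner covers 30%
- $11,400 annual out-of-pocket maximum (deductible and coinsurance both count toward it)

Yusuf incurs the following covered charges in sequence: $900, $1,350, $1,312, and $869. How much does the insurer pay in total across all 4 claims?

$1,421.70

#1 ($900): fully absorbed by the deductible. Owner owes $900 (running OOP $900). Plan pays $900 − $900 = $0.
#2 ($1,350): fully absorbed by the deductible. Cost to owner: $1,350. OOP to date $2,250. Insurer: $1,350 − $1,350 = $0.
#3 ($1,312): $150 to deductible, leaving $1,162; coinsurance $1,162 × 30% = $348.60. Cost to owner: $498.60. OOP to date $2,748.60. Plan pays $1,312 − $498.60 = $813.40.
#4 ($869): deductible already satisfied, so owner's share is 30% × $869 = $260.70. Owner owes $260.70 (running OOP $3,009.30). Insurer: $869 − $260.70 = $608.30.
Insurer total = bills − owner's total = $4,431 − $3,009.30 = $1,421.70.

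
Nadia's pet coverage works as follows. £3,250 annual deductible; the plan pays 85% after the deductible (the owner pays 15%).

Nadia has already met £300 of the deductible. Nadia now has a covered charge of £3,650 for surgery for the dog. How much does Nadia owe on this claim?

£3,055

Remaining deductible: £3,250 − £300 = £2,950.
After the £2,950 deductible portion, £3,650 − £2,950 = £700 is subject to coinsurance.
Owner's 15% share of £700 is £105.
So the owner owes £2,950 + £105 = £3,055.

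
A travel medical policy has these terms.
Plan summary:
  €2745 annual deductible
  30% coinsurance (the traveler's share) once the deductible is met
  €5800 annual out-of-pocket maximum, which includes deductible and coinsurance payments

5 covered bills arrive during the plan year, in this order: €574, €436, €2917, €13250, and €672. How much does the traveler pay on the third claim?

€2089.60

Claim 1 — €574: all of it applies to the deductible. Traveler pays €574; OOP now €574.
Claim 2 — €436: entire amount goes to the deductible. Cost to traveler: €436. OOP to date €1010.
Claim 3 — €2917: deductible takes €1735, €1182 remains; 30% of €1182 = €354.60. Cost to traveler: €2089.60. OOP to date €3099.60.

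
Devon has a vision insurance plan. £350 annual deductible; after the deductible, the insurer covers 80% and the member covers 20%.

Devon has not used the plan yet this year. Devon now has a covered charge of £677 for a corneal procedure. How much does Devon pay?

£415.40

The full £350 deductible is still open; £350 of this bill applies to it.
The remaining £327 (= £677 − £350) moves to coinsurance.
Member's 20% share of £327 is £65.40.
That puts the member's cost at £350 + £65.40 = £415.40.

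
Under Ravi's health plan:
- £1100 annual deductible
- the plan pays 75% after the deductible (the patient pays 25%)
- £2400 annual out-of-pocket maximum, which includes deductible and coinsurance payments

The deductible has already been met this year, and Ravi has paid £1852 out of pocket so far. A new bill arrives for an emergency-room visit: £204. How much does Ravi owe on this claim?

£51

With the deductible met, the entire £204 is subject to coinsurance.
Patient's 25% share of £204 is £51.
Cumulative spending £1852 + £51 = £1903 stays under the £2400 maximum.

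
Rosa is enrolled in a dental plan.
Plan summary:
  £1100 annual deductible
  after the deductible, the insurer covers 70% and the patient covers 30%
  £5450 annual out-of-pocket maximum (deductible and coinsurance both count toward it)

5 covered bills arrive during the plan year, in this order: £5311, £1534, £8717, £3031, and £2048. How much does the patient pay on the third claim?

Bill 1, £5311: deductible takes £1100, £4211 remains; coinsurance £4211 × 30% = £1263.30. Patient pays £2363.30; OOP now £2363.30.
Bill 2, £1534: deductible already satisfied, so patient's share is 30% × £1534 = £460.20. Patient owes £460.20 (running OOP £2823.50).
Bill 3, £8717: 30% coinsurance on £8717 = £2615.10. Patient pays £2615.10; OOP now £5438.60.

£2615.10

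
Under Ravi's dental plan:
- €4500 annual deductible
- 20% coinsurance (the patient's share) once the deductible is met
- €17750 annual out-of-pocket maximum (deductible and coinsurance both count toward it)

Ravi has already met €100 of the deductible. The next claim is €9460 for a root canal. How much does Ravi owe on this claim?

Deductible still to meet: €4500 − €100 = €4400.
After the €4400 deductible portion, €9460 − €4400 = €5060 is subject to coinsurance.
Coinsurance: €5060 × 20% = €1012.
That puts the patient's cost at €4400 + €1012 = €5412 before any cap.
Cumulative spending €100 + €5412 = €5512 stays under the €17750 maximum.

€5412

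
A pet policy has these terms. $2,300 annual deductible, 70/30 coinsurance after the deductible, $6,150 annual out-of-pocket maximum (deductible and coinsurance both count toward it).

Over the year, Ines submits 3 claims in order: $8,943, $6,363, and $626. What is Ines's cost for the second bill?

$1,857.10

Claim 1 ($8,943): $2,300 to deductible, leaving $6,643; owner's 30% is $1,992.90. Owner pays $4,292.90; OOP now $4,292.90.
Claim 2 ($6,363): deductible met; 30% of $6,363 = $1,908.90. Adding that to $4,292.90 gives $6,201.80, past the $6,150 cap; owner pays only $6,150 − $4,292.90 = $1,857.10.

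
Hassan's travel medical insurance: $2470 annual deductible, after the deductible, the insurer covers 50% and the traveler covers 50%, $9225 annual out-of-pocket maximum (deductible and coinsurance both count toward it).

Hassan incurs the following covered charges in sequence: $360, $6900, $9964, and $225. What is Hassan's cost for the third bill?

$4360

Bill 1, $360: all of it applies to the deductible. Traveler owes $360 (running OOP $360).
Bill 2, $6900: $2110 to deductible, leaving $4790; coinsurance $4790 × 50% = $2395. Traveler owes $4505 (running OOP $4865).
Bill 3, $9964: deductible already satisfied, so traveler's share is 50% × $9964 = $4982. Adding that to $4865 gives $9847, past the $9225 cap; traveler pays only $9225 − $4865 = $4360.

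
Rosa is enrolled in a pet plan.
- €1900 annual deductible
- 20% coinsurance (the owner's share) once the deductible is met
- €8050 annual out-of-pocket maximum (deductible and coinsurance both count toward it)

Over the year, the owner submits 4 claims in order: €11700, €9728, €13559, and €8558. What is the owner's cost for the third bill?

#1 (€11700): €1900 finishes the deductible; €9800 goes to coinsurance; owner's 20% is €1960. Owner owes €3860 (running OOP €3860).
#2 (€9728): deductible met; 20% of €9728 = €1945.60. Owner pays €1945.60; OOP now €5805.60.
#3 (€13559): deductible met; 20% of €13559 = €2711.80. OOP would hit €8517.40 > €8050, so the cap limits the owner to €8050 − €5805.60 = €2244.40.

€2244.40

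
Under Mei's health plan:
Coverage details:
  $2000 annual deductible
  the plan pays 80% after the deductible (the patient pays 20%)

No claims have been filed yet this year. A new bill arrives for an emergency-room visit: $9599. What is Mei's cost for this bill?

$3519.80

The full $2000 deductible is still open; $2000 of this bill applies to it.
That leaves $9599 − $2000 = $7599 for coinsurance.
Patient's 20% share of $7599 is $1519.80.
Patient responsibility: $2000 + $1519.80 = $3519.80.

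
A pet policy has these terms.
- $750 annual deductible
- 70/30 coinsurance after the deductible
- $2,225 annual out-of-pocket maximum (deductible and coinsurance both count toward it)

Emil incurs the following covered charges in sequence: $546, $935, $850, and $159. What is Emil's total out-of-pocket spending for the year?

$1,272

#1 ($546): entire amount goes to the deductible. Cost to owner: $546. OOP to date $546.
#2 ($935): $204 finishes the deductible; $731 goes to coinsurance; coinsurance $731 × 30% = $219.30. Cost to owner: $423.30. OOP to date $969.30.
#3 ($850): deductible met; 30% of $850 = $255. Cost to owner: $255. OOP to date $1,224.30.
#4 ($159): 30% coinsurance on $159 = $47.70. Owner pays $47.70; OOP now $1,272.
Total paid by the owner: $546 + $423.30 + $255 + $47.70 = $1,272.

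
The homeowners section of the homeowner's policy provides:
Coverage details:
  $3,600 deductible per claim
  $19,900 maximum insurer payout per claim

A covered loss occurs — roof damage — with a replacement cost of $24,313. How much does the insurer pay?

Subtract the deductible: $24,313 − $3,600 = $20,713.
$20,713 exceeds the $19,900 limit, so the insurer pays the limit: $19,900.

$19,900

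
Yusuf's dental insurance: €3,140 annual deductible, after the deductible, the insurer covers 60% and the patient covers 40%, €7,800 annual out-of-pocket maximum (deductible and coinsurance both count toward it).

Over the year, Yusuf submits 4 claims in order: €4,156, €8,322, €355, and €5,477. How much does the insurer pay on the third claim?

Claim 1 — €4,156: deductible takes €3,140, €1,016 remains; 40% of €1,016 = €406.40. Patient pays €3,546.40; OOP now €3,546.40. Plan pays €4,156 − €3,546.40 = €609.60.
Claim 2 — €8,322: deductible met; 40% of €8,322 = €3,328.80. Cost to patient: €3,328.80. OOP to date €6,875.20. Plan pays €8,322 − €3,328.80 = €4,993.20.
Claim 3 — €355: deductible met; 40% of €355 = €142. Patient pays €142; OOP now €7,017.20. Plan pays €355 − €142 = €213.

€213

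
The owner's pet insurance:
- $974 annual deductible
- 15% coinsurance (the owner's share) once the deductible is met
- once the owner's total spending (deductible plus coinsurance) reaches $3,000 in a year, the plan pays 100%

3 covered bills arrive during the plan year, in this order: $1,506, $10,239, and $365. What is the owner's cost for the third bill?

$54.75

#1 ($1,506): $974 to deductible, leaving $532; owner's 15% is $79.80. Owner pays $1,053.80; OOP now $1,053.80.
#2 ($10,239): 15% coinsurance on $10,239 = $1,535.85. Owner owes $1,535.85 (running OOP $2,589.65).
#3 ($365): 15% coinsurance on $365 = $54.75. Owner owes $54.75 (running OOP $2,644.40).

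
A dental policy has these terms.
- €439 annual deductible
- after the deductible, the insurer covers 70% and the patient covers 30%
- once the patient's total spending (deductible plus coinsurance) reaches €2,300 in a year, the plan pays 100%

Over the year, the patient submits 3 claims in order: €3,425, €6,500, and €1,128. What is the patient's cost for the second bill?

€965.20

Bill 1, €3,425: €439 finishes the deductible; €2,986 goes to coinsurance; coinsurance €2,986 × 30% = €895.80. Patient pays €1,334.80; OOP now €1,334.80.
Bill 2, €6,500: deductible met; 30% of €6,500 = €1,950. OOP would hit €3,284.80 > €2,300, so the cap limits the patient to €2,300 − €1,334.80 = €965.20.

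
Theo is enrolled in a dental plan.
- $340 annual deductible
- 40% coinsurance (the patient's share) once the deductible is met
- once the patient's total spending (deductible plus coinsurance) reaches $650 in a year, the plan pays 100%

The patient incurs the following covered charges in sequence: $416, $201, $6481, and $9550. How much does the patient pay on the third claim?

$199.20

Bill 1, $416: $340 to deductible, leaving $76; 40% of $76 = $30.40. Patient owes $370.40 (running OOP $370.40).
Bill 2, $201: 40% coinsurance on $201 = $80.40. Cost to patient: $80.40. OOP to date $450.80.
Bill 3, $6481: deductible met; 40% of $6481 = $2592.40. OOP would hit $3043.20 > $650, so the cap limits the patient to $650 − $450.80 = $199.20.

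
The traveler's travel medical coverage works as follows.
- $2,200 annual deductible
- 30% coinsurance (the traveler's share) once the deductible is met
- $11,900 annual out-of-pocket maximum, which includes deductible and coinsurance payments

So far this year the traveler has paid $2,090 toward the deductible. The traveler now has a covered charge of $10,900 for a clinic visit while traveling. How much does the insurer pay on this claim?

Deductible still to meet: $2,200 − $2,090 = $110.
After the $110 deductible portion, $10,900 − $110 = $10,790 is subject to coinsurance.
30% of $10,790 = $3,237 falls to the traveler.
Traveler responsibility before any cap: $110 + $3,237 = $3,347.
Year-to-date out-of-pocket becomes $2,090 + $3,347 = $5,437, still under the $11,900 maximum, so no cap applies.
The insurer covers the remainder: $10,900 − $3,347 = $7,553.

$7,553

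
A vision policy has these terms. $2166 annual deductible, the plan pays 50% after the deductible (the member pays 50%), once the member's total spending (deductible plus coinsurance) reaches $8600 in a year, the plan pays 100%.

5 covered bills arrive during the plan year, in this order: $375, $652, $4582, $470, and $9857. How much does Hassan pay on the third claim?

Bill 1, $375: all of it applies to the deductible. Member pays $375; OOP now $375.
Bill 2, $652: all of it applies to the deductible. Cost to member: $652. OOP to date $1027.
Bill 3, $4582: deductible takes $1139, $3443 remains; member's 50% is $1721.50. Member pays $2860.50; OOP now $3887.50.

$2860.50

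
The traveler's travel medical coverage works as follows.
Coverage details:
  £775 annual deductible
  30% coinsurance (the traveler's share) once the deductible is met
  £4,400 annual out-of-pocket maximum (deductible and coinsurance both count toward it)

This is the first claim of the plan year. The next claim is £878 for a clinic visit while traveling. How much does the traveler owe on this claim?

Nothing has been paid toward the £775 deductible, so the first £775 of this charge is applied there.
The remaining £103 (= £878 − £775) moves to coinsurance.
30% of £103 = £30.90 falls to the traveler.
That puts the traveler's cost at £775 + £30.90 = £805.90 before any cap.
Year-to-date out-of-pocket becomes £0 + £805.90 = £805.90, still under the £4,400 maximum, so no cap applies.

£805.90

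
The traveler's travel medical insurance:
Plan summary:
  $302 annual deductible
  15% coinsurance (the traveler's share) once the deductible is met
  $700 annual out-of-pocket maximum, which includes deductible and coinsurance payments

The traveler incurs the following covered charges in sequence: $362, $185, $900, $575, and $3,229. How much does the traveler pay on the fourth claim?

$86.25

Claim 1 ($362): deductible takes $302, $60 remains; 15% of $60 = $9. Traveler pays $311; OOP now $311.
Claim 2 ($185): deductible already satisfied, so traveler's share is 15% × $185 = $27.75. Traveler owes $27.75 (running OOP $338.75).
Claim 3 ($900): deductible met; 15% of $900 = $135. Traveler pays $135; OOP now $473.75.
Claim 4 ($575): deductible already satisfied, so traveler's share is 15% × $575 = $86.25. Cost to traveler: $86.25. OOP to date $560.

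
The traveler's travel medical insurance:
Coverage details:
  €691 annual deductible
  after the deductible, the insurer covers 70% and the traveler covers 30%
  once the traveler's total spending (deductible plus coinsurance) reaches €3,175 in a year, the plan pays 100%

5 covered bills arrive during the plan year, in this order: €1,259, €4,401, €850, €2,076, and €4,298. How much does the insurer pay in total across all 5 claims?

Claim 1 — €1,259: deductible takes €691, €568 remains; coinsurance €568 × 30% = €170.40. Traveler owes €861.40 (running OOP €861.40). Insurer: €1,259 − €861.40 = €397.60.
Claim 2 — €4,401: 30% coinsurance on €4,401 = €1,320.30. Traveler pays €1,320.30; OOP now €2,181.70. Insurer: €4,401 − €1,320.30 = €3,080.70.
Claim 3 — €850: deductible met; 30% of €850 = €255. Cost to traveler: €255. OOP to date €2,436.70. Insurer: €850 − €255 = €595.
Claim 4 — €2,076: deductible met; 30% of €2,076 = €622.80. Cost to traveler: €622.80. OOP to date €3,059.50. Insurer: €2,076 − €622.80 = €1,453.20.
Claim 5 — €4,298: deductible met; 30% of €4,298 = €1,289.40. That would push OOP to €4,348.90, over the €3,175 cap, so traveler pays €3,175 − €3,059.50 = €115.50. Plan pays €4,298 − €115.50 = €4,182.50.
Insurer total: €397.60 + €3,080.70 + €595 + €1,453.20 + €4,182.50 = €9,709.

€9,709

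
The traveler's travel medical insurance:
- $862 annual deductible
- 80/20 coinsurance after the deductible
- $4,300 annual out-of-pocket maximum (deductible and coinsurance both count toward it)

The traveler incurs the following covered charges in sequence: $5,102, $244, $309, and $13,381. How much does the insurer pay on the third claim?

#1 ($5,102): $862 finishes the deductible; $4,240 goes to coinsurance; 20% of $4,240 = $848. Cost to traveler: $1,710. OOP to date $1,710. Plan pays $5,102 − $1,710 = $3,392.
#2 ($244): 20% coinsurance on $244 = $48.80. Cost to traveler: $48.80. OOP to date $1,758.80. Insurer: $244 − $48.80 = $195.20.
#3 ($309): 20% coinsurance on $309 = $61.80. Traveler owes $61.80 (running OOP $1,820.60). Plan pays $309 − $61.80 = $247.20.

$247.20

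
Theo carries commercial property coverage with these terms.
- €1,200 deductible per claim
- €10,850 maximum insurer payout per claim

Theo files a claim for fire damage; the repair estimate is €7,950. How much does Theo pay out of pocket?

After the deductible, €7,950 − €1,200 = €6,750 remains.
€6,750 ≤ €10,850, so the limit doesn't bind; insurer pays €6,750.
The business bears the rest of the original loss: €7,950 − €6,750 = €1,200.

€1,200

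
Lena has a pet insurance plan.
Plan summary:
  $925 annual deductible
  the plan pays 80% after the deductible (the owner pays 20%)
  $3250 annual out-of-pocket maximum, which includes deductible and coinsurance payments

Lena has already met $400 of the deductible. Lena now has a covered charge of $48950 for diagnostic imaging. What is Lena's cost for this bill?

Remaining deductible: $925 − $400 = $525.
That leaves $48950 − $525 = $48425 for coinsurance.
Coinsurance: $48425 × 20% = $9685.
Owner responsibility before any cap: $525 + $9685 = $10210.
Adding $10210 to the $400 already spent would give $10610, which exceeds the $3250 cap; the owner pays just $3250 − $400 = $2850.

$2850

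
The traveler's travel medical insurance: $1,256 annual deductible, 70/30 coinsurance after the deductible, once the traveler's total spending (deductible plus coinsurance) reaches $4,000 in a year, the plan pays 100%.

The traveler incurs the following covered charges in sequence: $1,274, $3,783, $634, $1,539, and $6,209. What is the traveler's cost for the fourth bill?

$461.70

#1 ($1,274): deductible takes $1,256, $18 remains; traveler's 30% is $5.40. Traveler owes $1,261.40 (running OOP $1,261.40).
#2 ($3,783): 30% coinsurance on $3,783 = $1,134.90. Traveler pays $1,134.90; OOP now $2,396.30.
#3 ($634): deductible already satisfied, so traveler's share is 30% × $634 = $190.20. Traveler pays $190.20; OOP now $2,586.50.
#4 ($1,539): deductible met; 30% of $1,539 = $461.70. Traveler pays $461.70; OOP now $3,048.20.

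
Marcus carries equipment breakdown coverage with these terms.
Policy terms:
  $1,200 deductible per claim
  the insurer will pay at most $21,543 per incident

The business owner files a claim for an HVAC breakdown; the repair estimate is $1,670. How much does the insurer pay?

$470

Subtract the deductible: $1,670 − $1,200 = $470.
$470 is within the $21,543 limit, so the insurer pays $470.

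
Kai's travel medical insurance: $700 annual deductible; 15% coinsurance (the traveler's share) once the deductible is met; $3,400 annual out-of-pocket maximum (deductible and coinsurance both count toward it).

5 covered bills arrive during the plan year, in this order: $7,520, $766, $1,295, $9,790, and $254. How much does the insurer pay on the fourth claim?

Claim 1 ($7,520): $700 to deductible, leaving $6,820; traveler's 15% is $1,023. Traveler pays $1,723; OOP now $1,723. Insurer: $7,520 − $1,723 = $5,797.
Claim 2 ($766): deductible met; 15% of $766 = $114.90. Traveler pays $114.90; OOP now $1,837.90. Insurer: $766 − $114.90 = $651.10.
Claim 3 ($1,295): deductible already satisfied, so traveler's share is 15% × $1,295 = $194.25. Traveler pays $194.25; OOP now $2,032.15. Insurer: $1,295 − $194.25 = $1,100.75.
Claim 4 ($9,790): deductible already satisfied, so traveler's share is 15% × $9,790 = $1,468.50. That would push OOP to $3,500.65, over the $3,400 cap, so traveler pays $3,400 − $2,032.15 = $1,367.85. Plan pays $9,790 − $1,367.85 = $8,422.15.

$8,422.15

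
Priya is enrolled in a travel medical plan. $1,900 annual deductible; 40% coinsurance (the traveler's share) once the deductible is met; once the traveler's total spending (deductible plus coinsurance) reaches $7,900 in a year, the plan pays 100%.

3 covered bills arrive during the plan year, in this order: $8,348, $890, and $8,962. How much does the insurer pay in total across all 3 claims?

Bill 1, $8,348: $1,900 finishes the deductible; $6,448 goes to coinsurance; 40% of $6,448 = $2,579.20. Traveler owes $4,479.20 (running OOP $4,479.20). Insurer: $8,348 − $4,479.20 = $3,868.80.
Bill 2, $890: 40% coinsurance on $890 = $356. Traveler pays $356; OOP now $4,835.20. Plan pays $890 − $356 = $534.
Bill 3, $8,962: 40% coinsurance on $8,962 = $3,584.80. That would push OOP to $8,420, over the $7,900 cap, so traveler pays $7,900 − $4,835.20 = $3,064.80. Insurer: $8,962 − $3,064.80 = $5,897.20.
Insurer total: $3,868.80 + $534 + $5,897.20 = $10,300.

$10,300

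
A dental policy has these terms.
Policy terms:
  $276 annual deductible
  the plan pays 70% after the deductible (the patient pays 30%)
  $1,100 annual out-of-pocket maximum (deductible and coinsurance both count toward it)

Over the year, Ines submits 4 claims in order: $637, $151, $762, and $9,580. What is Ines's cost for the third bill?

$228.60

Bill 1, $637: deductible takes $276, $361 remains; 30% of $361 = $108.30. Cost to patient: $384.30. OOP to date $384.30.
Bill 2, $151: deductible already satisfied, so patient's share is 30% × $151 = $45.30. Patient pays $45.30; OOP now $429.60.
Bill 3, $762: deductible met; 30% of $762 = $228.60. Patient owes $228.60 (running OOP $658.20).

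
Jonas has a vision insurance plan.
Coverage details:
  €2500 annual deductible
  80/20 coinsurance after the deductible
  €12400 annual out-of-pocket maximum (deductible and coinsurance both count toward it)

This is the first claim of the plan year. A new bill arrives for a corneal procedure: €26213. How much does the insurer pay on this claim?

€18970.40

The full €2500 deductible is still open; €2500 of this bill applies to it.
That leaves €26213 − €2500 = €23713 for coinsurance.
Coinsurance: €23713 × 20% = €4742.60.
That puts the member's cost at €2500 + €4742.60 = €7242.60 before any cap.
Cumulative spending €0 + €7242.60 = €7242.60 stays under the €12400 maximum.
The insurer covers the remainder: €26213 − €7242.60 = €18970.40.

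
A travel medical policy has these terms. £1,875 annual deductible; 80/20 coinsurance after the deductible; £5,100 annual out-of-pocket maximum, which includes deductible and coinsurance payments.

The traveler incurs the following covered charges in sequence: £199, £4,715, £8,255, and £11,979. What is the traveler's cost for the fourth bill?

£966.20

Claim 1 (£199): fully absorbed by the deductible. Cost to traveler: £199. OOP to date £199.
Claim 2 (£4,715): £1,676 to deductible, leaving £3,039; coinsurance £3,039 × 20% = £607.80. Cost to traveler: £2,283.80. OOP to date £2,482.80.
Claim 3 (£8,255): 20% coinsurance on £8,255 = £1,651. Traveler owes £1,651 (running OOP £4,133.80).
Claim 4 (£11,979): deductible already satisfied, so traveler's share is 20% × £11,979 = £2,395.80. OOP would hit £6,529.60 > £5,100, so the cap limits the traveler to £5,100 − £4,133.80 = £966.20.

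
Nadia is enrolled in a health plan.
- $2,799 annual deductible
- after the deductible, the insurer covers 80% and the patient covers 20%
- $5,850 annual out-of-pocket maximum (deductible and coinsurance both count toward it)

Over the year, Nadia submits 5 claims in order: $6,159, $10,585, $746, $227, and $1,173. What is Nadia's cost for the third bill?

#1 ($6,159): $2,799 to deductible, leaving $3,360; patient's 20% is $672. Patient owes $3,471 (running OOP $3,471).
#2 ($10,585): deductible met; 20% of $10,585 = $2,117. Cost to patient: $2,117. OOP to date $5,588.
#3 ($746): deductible already satisfied, so patient's share is 20% × $746 = $149.20. Patient owes $149.20 (running OOP $5,737.20).

$149.20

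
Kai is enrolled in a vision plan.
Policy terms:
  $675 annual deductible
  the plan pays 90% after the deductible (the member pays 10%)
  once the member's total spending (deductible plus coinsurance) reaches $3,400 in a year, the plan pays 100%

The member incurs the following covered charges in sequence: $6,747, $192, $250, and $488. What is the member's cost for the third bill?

$25

Claim 1 — $6,747: $675 to deductible, leaving $6,072; member's 10% is $607.20. Cost to member: $1,282.20. OOP to date $1,282.20.
Claim 2 — $192: 10% coinsurance on $192 = $19.20. Cost to member: $19.20. OOP to date $1,301.40.
Claim 3 — $250: deductible already satisfied, so member's share is 10% × $250 = $25. Cost to member: $25. OOP to date $1,326.40.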